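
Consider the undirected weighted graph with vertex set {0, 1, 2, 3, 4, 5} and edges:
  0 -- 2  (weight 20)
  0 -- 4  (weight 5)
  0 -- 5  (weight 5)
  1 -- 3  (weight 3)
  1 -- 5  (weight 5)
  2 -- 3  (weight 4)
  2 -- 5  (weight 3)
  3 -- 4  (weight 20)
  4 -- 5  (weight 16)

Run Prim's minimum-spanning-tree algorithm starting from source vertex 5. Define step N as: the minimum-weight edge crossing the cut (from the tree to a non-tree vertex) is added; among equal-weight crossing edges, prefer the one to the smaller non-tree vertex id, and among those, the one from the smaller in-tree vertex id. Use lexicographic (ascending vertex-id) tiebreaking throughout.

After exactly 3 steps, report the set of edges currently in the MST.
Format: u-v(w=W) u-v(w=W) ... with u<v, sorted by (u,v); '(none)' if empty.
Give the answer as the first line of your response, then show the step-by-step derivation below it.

1-3(w=3) 2-3(w=4) 2-5(w=3)

step 1: add edge 2-5 (w=3); MST = {2-5(w=3)}
step 2: add edge 2-3 (w=4); MST = {2-3(w=4) 2-5(w=3)}
step 3: add edge 1-3 (w=3); MST = {1-3(w=3) 2-3(w=4) 2-5(w=3)}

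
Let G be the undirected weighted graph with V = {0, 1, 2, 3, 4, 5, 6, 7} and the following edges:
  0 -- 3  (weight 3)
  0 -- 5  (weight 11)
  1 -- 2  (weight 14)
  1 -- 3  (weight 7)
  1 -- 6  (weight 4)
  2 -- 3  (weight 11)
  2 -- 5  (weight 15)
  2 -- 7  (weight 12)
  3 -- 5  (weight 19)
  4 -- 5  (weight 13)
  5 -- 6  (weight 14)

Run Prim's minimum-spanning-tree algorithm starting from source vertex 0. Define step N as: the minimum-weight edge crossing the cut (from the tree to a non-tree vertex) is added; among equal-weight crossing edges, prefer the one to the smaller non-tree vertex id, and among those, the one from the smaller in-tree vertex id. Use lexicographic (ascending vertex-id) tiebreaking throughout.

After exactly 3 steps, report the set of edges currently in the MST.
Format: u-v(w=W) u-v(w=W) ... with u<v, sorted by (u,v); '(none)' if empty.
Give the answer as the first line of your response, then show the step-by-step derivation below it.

0-3(w=3) 1-3(w=7) 1-6(w=4)

step 1: add edge 0-3 (w=3); MST = {0-3(w=3)}
step 2: add edge 1-3 (w=7); MST = {0-3(w=3) 1-3(w=7)}
step 3: add edge 1-6 (w=4); MST = {0-3(w=3) 1-3(w=7) 1-6(w=4)}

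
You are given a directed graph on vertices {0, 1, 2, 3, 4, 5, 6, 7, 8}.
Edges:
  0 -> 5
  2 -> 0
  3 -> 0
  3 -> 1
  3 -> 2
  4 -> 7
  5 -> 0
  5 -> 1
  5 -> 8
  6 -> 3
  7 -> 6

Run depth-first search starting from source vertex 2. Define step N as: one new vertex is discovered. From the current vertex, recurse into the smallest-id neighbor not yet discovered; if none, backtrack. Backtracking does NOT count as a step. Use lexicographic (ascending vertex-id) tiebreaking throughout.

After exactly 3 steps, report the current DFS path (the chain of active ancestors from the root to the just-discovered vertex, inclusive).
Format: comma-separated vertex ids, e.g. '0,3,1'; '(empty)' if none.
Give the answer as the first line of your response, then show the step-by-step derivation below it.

2,0,5

step 1: discover 2; path=2; order=2
step 2: discover 0; path=2>0; order=2,0
step 3: discover 5; path=2>0>5; order=2,0,5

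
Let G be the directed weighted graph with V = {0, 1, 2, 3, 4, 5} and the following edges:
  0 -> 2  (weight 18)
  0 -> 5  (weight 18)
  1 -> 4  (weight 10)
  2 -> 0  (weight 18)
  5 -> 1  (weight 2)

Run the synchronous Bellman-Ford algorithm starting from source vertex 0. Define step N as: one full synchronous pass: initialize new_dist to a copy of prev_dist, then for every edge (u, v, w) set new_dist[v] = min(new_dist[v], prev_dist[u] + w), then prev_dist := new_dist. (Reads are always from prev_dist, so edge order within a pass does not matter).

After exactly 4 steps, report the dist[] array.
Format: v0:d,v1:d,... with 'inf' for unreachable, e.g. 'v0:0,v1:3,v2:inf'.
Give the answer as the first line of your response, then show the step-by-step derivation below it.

v0:0,v1:20,v2:18,v3:inf,v4:30,v5:18

step 1: dist = v0:0,v1:inf,v2:18,v3:inf,v4:inf,v5:18
step 2: dist = v0:0,v1:20,v2:18,v3:inf,v4:inf,v5:18
step 3: dist = v0:0,v1:20,v2:18,v3:inf,v4:30,v5:18
step 4: dist = v0:0,v1:20,v2:18,v3:inf,v4:30,v5:18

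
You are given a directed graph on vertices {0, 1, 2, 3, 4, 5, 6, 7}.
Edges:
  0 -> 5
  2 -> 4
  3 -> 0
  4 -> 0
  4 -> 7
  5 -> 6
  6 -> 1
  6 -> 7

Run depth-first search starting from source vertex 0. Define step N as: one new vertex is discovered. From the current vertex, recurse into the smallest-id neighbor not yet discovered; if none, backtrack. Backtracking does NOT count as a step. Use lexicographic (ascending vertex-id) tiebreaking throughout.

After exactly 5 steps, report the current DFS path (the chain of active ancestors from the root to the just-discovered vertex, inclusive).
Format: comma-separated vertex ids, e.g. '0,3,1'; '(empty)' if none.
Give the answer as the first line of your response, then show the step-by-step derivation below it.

0,5,6,7

step 1: discover 0; path=0; order=0
step 2: discover 5; path=0>5; order=0,5
step 3: discover 6; path=0>5>6; order=0,5,6
step 4: discover 1; path=0>5>6>1; order=0,5,6,1
step 5: discover 7; path=0>5>6>7; order=0,5,6,1,7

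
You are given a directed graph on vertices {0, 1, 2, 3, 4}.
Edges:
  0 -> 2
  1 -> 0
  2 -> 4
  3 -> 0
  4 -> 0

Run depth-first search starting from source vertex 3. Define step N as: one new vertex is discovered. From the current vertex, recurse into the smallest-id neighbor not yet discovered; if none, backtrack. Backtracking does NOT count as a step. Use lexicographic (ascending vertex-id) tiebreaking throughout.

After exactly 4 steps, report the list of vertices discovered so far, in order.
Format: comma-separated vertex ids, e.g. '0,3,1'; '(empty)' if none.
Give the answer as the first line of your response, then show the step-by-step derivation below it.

3,0,2,4

step 1: discover 3; path=3; order=3
step 2: discover 0; path=3>0; order=3,0
step 3: discover 2; path=3>0>2; order=3,0,2
step 4: discover 4; path=3>0>2>4; order=3,0,2,4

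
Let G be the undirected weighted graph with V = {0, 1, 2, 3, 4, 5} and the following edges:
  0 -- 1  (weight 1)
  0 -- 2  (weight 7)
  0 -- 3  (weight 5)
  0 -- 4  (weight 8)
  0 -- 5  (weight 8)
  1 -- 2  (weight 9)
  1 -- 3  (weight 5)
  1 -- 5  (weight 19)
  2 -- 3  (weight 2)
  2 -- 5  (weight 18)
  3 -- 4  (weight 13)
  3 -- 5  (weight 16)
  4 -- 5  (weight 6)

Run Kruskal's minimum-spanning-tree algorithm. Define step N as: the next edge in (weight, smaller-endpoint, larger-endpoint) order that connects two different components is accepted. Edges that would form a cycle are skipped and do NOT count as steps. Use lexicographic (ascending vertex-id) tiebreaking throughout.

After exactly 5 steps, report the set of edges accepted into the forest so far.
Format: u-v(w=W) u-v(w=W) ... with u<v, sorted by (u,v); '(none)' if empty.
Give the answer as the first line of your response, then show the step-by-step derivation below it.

0-1(w=1) 0-3(w=5) 0-4(w=8) 2-3(w=2) 4-5(w=6)

step 1: add edge 0-1 (w=1); MST = {0-1(w=1)}
step 2: add edge 2-3 (w=2); MST = {0-1(w=1) 2-3(w=2)}
step 3: add edge 0-3 (w=5); MST = {0-1(w=1) 0-3(w=5) 2-3(w=2)}
step 4: add edge 4-5 (w=6); MST = {0-1(w=1) 0-3(w=5) 2-3(w=2) 4-5(w=6)}
step 5: add edge 0-4 (w=8); MST = {0-1(w=1) 0-3(w=5) 0-4(w=8) 2-3(w=2) 4-5(w=6)}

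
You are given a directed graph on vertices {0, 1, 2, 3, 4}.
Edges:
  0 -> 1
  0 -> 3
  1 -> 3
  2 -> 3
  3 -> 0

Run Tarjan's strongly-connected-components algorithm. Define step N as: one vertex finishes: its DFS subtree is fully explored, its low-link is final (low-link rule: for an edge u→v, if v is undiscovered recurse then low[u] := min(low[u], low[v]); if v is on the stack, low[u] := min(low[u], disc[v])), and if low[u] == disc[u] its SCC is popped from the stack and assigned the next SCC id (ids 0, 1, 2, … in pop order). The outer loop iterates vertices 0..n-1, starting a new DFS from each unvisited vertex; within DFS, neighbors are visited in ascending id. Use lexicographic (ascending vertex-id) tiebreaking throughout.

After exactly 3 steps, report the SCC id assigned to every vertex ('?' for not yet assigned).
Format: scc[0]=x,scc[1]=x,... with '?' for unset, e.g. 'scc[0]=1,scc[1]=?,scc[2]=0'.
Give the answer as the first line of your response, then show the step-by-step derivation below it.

scc[0]=0,scc[1]=0,scc[2]=?,scc[3]=0,scc[4]=?

step 1: low=(low[0]=0,low[1]=1,low[2]=?,low[3]=0,low[4]=?); scc=(scc[0]=?,scc[1]=?,scc[2]=?,scc[3]=?,scc[4]=?)
step 2: low=(low[0]=0,low[1]=0,low[2]=?,low[3]=0,low[4]=?); scc=(scc[0]=?,scc[1]=?,scc[2]=?,scc[3]=?,scc[4]=?)
step 3: low=(low[0]=0,low[1]=0,low[2]=?,low[3]=0,low[4]=?); scc=(scc[0]=0,scc[1]=0,scc[2]=?,scc[3]=0,scc[4]=?)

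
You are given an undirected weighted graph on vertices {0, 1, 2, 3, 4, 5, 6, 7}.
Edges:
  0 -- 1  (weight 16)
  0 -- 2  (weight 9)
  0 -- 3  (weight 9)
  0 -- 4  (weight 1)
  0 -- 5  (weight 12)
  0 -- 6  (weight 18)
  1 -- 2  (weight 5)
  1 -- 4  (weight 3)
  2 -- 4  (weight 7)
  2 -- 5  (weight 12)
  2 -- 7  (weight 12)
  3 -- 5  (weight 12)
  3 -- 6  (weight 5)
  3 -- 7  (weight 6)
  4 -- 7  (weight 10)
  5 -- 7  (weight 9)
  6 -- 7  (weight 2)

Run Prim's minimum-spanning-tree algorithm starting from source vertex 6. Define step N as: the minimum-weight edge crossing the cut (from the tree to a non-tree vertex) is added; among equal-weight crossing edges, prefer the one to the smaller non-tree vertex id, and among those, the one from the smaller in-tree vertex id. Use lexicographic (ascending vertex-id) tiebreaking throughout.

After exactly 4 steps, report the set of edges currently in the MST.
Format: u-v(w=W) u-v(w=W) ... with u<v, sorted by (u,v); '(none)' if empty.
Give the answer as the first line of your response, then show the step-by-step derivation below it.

0-3(w=9) 0-4(w=1) 3-6(w=5) 6-7(w=2)

step 1: add edge 6-7 (w=2); MST = {6-7(w=2)}
step 2: add edge 3-6 (w=5); MST = {3-6(w=5) 6-7(w=2)}
step 3: add edge 0-3 (w=9); MST = {0-3(w=9) 3-6(w=5) 6-7(w=2)}
step 4: add edge 0-4 (w=1); MST = {0-3(w=9) 0-4(w=1) 3-6(w=5) 6-7(w=2)}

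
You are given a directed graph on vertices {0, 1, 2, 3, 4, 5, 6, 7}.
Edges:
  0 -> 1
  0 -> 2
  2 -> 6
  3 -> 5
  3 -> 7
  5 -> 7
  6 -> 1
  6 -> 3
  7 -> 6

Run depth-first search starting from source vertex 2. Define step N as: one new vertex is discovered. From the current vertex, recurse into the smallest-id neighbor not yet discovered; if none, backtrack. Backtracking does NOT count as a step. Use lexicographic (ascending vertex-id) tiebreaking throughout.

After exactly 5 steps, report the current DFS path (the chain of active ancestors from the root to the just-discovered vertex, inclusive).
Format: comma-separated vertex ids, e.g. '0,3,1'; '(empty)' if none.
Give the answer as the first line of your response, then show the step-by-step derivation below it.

2,6,3,5

step 1: discover 2; path=2; order=2
step 2: discover 6; path=2>6; order=2,6
step 3: discover 1; path=2>6>1; order=2,6,1
step 4: discover 3; path=2>6>3; order=2,6,1,3
step 5: discover 5; path=2>6>3>5; order=2,6,1,3,5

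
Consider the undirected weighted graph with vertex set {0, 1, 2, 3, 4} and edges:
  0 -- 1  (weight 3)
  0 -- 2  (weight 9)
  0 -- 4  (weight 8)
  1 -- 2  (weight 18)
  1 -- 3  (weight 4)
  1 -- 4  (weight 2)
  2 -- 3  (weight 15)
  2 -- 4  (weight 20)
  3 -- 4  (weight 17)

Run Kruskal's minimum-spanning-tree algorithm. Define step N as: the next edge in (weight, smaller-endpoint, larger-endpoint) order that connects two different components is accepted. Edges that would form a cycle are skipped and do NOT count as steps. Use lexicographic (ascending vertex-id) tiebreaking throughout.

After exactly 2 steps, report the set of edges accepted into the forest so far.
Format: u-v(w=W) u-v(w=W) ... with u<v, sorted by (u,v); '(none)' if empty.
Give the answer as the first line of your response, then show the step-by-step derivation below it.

0-1(w=3) 1-4(w=2)

step 1: add edge 1-4 (w=2); MST = {1-4(w=2)}
step 2: add edge 0-1 (w=3); MST = {0-1(w=3) 1-4(w=2)}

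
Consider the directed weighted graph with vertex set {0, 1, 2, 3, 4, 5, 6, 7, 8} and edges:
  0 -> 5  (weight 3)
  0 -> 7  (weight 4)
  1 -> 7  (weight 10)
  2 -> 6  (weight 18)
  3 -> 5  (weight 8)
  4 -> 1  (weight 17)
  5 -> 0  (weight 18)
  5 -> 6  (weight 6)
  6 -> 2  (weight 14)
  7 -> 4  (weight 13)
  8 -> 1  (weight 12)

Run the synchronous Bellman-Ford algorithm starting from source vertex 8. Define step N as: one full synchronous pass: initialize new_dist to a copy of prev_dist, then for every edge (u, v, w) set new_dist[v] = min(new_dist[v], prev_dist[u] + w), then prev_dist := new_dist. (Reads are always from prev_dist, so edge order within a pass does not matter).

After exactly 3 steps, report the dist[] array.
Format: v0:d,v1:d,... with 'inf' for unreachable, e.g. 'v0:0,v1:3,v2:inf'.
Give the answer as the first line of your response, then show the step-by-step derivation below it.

v0:inf,v1:12,v2:inf,v3:inf,v4:35,v5:inf,v6:inf,v7:22,v8:0

step 1: dist = v0:inf,v1:12,v2:inf,v3:inf,v4:inf,v5:inf,v6:inf,v7:inf,v8:0
step 2: dist = v0:inf,v1:12,v2:inf,v3:inf,v4:inf,v5:inf,v6:inf,v7:22,v8:0
step 3: dist = v0:inf,v1:12,v2:inf,v3:inf,v4:35,v5:inf,v6:inf,v7:22,v8:0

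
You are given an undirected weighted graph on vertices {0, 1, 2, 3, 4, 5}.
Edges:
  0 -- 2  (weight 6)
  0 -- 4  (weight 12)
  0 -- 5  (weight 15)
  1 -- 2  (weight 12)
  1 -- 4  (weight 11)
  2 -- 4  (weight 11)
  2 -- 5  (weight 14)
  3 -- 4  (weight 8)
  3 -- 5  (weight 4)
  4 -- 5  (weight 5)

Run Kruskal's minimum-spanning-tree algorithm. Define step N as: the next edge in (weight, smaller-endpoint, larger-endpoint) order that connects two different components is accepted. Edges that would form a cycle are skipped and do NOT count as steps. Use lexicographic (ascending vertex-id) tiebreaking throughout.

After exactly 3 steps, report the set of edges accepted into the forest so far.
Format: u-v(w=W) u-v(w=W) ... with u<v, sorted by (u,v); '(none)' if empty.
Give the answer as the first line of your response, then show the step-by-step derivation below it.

0-2(w=6) 3-5(w=4) 4-5(w=5)

step 1: add edge 3-5 (w=4); MST = {3-5(w=4)}
step 2: add edge 4-5 (w=5); MST = {3-5(w=4) 4-5(w=5)}
step 3: add edge 0-2 (w=6); MST = {0-2(w=6) 3-5(w=4) 4-5(w=5)}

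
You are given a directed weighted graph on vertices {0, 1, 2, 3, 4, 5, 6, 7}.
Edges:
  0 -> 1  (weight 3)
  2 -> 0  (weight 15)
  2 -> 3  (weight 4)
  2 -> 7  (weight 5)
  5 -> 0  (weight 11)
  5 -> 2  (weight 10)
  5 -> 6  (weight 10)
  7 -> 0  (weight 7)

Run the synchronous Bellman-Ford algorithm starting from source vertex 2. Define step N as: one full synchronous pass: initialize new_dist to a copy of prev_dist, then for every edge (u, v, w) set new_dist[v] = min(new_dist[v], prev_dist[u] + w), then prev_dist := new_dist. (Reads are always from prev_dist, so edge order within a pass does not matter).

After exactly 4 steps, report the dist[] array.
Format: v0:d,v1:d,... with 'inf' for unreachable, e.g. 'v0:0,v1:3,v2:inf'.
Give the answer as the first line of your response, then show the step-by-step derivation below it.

v0:12,v1:15,v2:0,v3:4,v4:inf,v5:inf,v6:inf,v7:5

step 1: dist = v0:15,v1:inf,v2:0,v3:4,v4:inf,v5:inf,v6:inf,v7:5
step 2: dist = v0:12,v1:18,v2:0,v3:4,v4:inf,v5:inf,v6:inf,v7:5
step 3: dist = v0:12,v1:15,v2:0,v3:4,v4:inf,v5:inf,v6:inf,v7:5
step 4: dist = v0:12,v1:15,v2:0,v3:4,v4:inf,v5:inf,v6:inf,v7:5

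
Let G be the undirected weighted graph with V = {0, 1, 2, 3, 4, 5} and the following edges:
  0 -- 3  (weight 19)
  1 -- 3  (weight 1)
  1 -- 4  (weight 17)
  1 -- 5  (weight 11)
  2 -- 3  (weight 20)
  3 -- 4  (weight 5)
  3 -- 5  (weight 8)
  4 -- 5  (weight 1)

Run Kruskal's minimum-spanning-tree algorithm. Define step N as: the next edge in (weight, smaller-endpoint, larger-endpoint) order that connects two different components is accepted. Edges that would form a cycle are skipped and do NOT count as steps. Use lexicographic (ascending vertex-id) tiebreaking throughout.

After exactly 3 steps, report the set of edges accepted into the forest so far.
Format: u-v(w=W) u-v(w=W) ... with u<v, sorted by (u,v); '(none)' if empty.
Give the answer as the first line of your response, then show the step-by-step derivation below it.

1-3(w=1) 3-4(w=5) 4-5(w=1)

step 1: add edge 1-3 (w=1); MST = {1-3(w=1)}
step 2: add edge 4-5 (w=1); MST = {1-3(w=1) 4-5(w=1)}
step 3: add edge 3-4 (w=5); MST = {1-3(w=1) 3-4(w=5) 4-5(w=1)}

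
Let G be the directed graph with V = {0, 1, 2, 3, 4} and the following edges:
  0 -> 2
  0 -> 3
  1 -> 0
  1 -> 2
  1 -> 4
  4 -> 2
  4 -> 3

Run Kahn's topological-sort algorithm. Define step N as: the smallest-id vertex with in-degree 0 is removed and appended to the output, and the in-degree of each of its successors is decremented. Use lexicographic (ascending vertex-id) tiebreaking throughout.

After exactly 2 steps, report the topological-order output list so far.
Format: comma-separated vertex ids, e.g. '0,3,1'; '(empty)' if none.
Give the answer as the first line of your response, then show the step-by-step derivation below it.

1,0

step 1: output 1; order=[1]; indeg=(0,0,2,2,0)
step 2: output 0; order=[1,0]; indeg=(0,0,1,1,0)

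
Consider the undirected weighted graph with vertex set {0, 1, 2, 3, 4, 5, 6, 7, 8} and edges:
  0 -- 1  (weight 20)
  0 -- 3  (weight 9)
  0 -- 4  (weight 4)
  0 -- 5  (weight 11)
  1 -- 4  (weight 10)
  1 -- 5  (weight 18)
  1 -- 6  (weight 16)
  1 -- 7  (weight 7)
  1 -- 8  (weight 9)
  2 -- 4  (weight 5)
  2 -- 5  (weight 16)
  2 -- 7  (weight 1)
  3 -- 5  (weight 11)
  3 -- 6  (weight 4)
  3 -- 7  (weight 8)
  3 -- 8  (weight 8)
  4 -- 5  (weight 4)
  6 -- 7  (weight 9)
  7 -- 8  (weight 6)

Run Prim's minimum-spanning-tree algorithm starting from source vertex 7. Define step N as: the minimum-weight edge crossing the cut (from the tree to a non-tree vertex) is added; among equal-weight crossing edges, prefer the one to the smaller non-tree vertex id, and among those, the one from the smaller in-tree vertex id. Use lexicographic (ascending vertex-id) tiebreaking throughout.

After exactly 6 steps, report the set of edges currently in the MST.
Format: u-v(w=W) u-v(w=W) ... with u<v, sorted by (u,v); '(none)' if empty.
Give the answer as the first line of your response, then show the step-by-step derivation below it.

0-4(w=4) 1-7(w=7) 2-4(w=5) 2-7(w=1) 4-5(w=4) 7-8(w=6)

step 1: add edge 2-7 (w=1); MST = {2-7(w=1)}
step 2: add edge 2-4 (w=5); MST = {2-4(w=5) 2-7(w=1)}
step 3: add edge 0-4 (w=4); MST = {0-4(w=4) 2-4(w=5) 2-7(w=1)}
step 4: add edge 4-5 (w=4); MST = {0-4(w=4) 2-4(w=5) 2-7(w=1) 4-5(w=4)}
step 5: add edge 7-8 (w=6); MST = {0-4(w=4) 2-4(w=5) 2-7(w=1) 4-5(w=4) 7-8(w=6)}
step 6: add edge 1-7 (w=7); MST = {0-4(w=4) 1-7(w=7) 2-4(w=5) 2-7(w=1) 4-5(w=4) 7-8(w=6)}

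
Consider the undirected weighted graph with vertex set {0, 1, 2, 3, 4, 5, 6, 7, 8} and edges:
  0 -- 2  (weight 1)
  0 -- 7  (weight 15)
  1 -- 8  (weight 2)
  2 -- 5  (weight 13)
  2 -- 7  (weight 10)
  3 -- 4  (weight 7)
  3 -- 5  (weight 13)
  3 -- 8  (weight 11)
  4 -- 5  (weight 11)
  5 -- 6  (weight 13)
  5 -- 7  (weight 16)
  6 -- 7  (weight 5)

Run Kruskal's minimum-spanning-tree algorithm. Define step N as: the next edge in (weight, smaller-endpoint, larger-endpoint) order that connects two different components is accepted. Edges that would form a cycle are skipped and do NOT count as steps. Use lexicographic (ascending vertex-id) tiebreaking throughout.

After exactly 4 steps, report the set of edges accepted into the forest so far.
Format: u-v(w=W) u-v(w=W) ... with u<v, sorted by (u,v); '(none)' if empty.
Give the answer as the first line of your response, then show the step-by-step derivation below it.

0-2(w=1) 1-8(w=2) 3-4(w=7) 6-7(w=5)

step 1: add edge 0-2 (w=1); MST = {0-2(w=1)}
step 2: add edge 1-8 (w=2); MST = {0-2(w=1) 1-8(w=2)}
step 3: add edge 6-7 (w=5); MST = {0-2(w=1) 1-8(w=2) 6-7(w=5)}
step 4: add edge 3-4 (w=7); MST = {0-2(w=1) 1-8(w=2) 3-4(w=7) 6-7(w=5)}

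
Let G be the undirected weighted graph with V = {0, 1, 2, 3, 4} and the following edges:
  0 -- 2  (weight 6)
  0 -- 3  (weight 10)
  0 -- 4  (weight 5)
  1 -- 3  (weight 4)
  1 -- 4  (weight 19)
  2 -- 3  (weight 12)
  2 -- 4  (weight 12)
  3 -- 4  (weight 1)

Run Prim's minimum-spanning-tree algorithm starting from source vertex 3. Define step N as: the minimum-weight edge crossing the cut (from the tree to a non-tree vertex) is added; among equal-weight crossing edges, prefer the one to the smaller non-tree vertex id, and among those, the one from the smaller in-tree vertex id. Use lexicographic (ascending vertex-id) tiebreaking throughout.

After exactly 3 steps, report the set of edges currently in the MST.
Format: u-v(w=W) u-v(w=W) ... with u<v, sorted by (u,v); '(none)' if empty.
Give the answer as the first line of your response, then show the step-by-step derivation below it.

0-4(w=5) 1-3(w=4) 3-4(w=1)

step 1: add edge 3-4 (w=1); MST = {3-4(w=1)}
step 2: add edge 1-3 (w=4); MST = {1-3(w=4) 3-4(w=1)}
step 3: add edge 0-4 (w=5); MST = {0-4(w=5) 1-3(w=4) 3-4(w=1)}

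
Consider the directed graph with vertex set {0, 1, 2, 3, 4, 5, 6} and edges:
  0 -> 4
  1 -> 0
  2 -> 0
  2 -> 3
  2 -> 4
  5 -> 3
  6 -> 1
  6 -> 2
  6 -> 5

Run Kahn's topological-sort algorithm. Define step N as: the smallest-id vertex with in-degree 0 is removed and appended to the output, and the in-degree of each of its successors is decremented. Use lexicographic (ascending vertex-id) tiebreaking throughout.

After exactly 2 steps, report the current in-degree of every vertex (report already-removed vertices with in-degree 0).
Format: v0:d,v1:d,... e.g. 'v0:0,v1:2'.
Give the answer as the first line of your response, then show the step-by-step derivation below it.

v0:1,v1:0,v2:0,v3:2,v4:2,v5:0,v6:0

step 1: output 6; order=[6]; indeg=(2,0,0,2,2,0,0)
step 2: output 1; order=[6,1]; indeg=(1,0,0,2,2,0,0)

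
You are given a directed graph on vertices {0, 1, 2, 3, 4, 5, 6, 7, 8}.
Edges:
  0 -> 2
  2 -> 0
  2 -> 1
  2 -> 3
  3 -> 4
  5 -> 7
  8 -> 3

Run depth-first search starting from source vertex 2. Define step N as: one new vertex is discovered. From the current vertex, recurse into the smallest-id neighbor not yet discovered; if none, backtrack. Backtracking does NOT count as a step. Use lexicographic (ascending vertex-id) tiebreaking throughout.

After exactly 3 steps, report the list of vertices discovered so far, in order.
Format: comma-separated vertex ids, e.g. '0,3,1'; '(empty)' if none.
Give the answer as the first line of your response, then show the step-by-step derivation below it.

2,0,1

step 1: discover 2; path=2; order=2
step 2: discover 0; path=2>0; order=2,0
step 3: discover 1; path=2>1; order=2,0,1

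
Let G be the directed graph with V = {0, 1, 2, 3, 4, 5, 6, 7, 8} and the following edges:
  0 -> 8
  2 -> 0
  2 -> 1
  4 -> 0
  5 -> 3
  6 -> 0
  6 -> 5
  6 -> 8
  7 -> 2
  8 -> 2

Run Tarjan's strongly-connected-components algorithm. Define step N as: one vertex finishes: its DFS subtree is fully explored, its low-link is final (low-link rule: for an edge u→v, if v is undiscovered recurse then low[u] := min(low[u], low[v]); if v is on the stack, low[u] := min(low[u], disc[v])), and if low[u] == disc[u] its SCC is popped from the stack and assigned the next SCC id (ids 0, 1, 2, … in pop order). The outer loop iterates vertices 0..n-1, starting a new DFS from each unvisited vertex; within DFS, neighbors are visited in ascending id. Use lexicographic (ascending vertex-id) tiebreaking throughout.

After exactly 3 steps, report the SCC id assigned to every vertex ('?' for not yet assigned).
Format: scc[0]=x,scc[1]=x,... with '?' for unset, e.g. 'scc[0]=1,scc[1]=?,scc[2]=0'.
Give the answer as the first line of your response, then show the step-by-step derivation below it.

scc[0]=?,scc[1]=0,scc[2]=?,scc[3]=?,scc[4]=?,scc[5]=?,scc[6]=?,scc[7]=?,scc[8]=?

step 1: low=(low[0]=0,low[1]=3,low[2]=0,low[3]=?,low[4]=?,low[5]=?,low[6]=?,low[7]=?,low[8]=1); scc=(scc[0]=?,scc[1]=0,scc[2]=?,scc[3]=?,scc[4]=?,scc[5]=?,scc[6]=?,scc[7]=?,scc[8]=?)
step 2: low=(low[0]=0,low[1]=3,low[2]=0,low[3]=?,low[4]=?,low[5]=?,low[6]=?,low[7]=?,low[8]=1); scc=(scc[0]=?,scc[1]=0,scc[2]=?,scc[3]=?,scc[4]=?,scc[5]=?,scc[6]=?,scc[7]=?,scc[8]=?)
step 3: low=(low[0]=0,low[1]=3,low[2]=0,low[3]=?,low[4]=?,low[5]=?,low[6]=?,low[7]=?,low[8]=0); scc=(scc[0]=?,scc[1]=0,scc[2]=?,scc[3]=?,scc[4]=?,scc[5]=?,scc[6]=?,scc[7]=?,scc[8]=?)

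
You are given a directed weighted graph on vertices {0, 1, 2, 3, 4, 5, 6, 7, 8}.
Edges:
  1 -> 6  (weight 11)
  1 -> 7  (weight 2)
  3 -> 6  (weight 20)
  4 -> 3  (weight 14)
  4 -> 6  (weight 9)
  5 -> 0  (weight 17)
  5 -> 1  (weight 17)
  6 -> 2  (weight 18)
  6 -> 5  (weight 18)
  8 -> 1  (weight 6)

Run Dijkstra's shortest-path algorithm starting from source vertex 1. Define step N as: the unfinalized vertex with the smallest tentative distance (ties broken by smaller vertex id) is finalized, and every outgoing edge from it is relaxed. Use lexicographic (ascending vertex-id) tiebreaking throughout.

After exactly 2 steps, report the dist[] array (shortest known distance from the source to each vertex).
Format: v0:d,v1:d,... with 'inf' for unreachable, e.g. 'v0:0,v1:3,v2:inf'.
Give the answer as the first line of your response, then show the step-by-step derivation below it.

v0:inf,v1:0,v2:inf,v3:inf,v4:inf,v5:inf,v6:11,v7:2,v8:inf

step 1: dist = v0:inf,v1:0,v2:inf,v3:inf,v4:inf,v5:inf,v6:11,v7:2,v8:inf
step 2: dist = v0:inf,v1:0,v2:inf,v3:inf,v4:inf,v5:inf,v6:11,v7:2,v8:inf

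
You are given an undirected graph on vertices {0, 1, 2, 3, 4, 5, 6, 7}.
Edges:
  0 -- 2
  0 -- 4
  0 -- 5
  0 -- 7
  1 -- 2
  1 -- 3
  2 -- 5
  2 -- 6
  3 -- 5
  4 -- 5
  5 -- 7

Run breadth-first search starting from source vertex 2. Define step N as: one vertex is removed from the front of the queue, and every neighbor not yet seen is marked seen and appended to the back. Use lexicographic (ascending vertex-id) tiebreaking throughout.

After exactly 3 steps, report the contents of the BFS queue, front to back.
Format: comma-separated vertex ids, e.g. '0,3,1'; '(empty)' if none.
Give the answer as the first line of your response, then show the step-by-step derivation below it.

5,6,4,7,3

step 1: dequeue 2; queue=[0,1,5,6]; order=2
step 2: dequeue 0; queue=[1,5,6,4,7]; order=2,0
step 3: dequeue 1; queue=[5,6,4,7,3]; order=2,0,1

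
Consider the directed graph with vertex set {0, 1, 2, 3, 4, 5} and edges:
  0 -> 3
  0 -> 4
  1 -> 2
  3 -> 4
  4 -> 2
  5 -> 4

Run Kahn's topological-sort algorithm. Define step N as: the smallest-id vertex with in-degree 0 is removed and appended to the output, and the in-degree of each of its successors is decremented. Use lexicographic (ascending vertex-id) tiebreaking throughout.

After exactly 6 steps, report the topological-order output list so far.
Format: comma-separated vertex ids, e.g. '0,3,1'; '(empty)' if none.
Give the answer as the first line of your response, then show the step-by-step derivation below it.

0,1,3,5,4,2

step 1: output 0; order=[0]; indeg=(0,0,2,0,2,0)
step 2: output 1; order=[0,1]; indeg=(0,0,1,0,2,0)
step 3: output 3; order=[0,1,3]; indeg=(0,0,1,0,1,0)
step 4: output 5; order=[0,1,3,5]; indeg=(0,0,1,0,0,0)
step 5: output 4; order=[0,1,3,5,4]; indeg=(0,0,0,0,0,0)
step 6: output 2; order=[0,1,3,5,4,2]; indeg=(0,0,0,0,0,0)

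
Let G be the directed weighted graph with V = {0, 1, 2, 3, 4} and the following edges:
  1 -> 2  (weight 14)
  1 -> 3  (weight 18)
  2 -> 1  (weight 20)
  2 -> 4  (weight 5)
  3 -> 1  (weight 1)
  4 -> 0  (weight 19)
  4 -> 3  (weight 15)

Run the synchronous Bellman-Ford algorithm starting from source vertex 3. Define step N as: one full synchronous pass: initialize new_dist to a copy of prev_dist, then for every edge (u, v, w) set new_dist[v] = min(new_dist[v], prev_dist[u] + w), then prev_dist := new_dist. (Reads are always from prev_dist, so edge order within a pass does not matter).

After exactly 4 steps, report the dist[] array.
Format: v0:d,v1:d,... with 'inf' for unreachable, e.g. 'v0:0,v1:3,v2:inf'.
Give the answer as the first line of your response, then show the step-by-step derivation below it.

v0:39,v1:1,v2:15,v3:0,v4:20

step 1: dist = v0:inf,v1:1,v2:inf,v3:0,v4:inf
step 2: dist = v0:inf,v1:1,v2:15,v3:0,v4:inf
step 3: dist = v0:inf,v1:1,v2:15,v3:0,v4:20
step 4: dist = v0:39,v1:1,v2:15,v3:0,v4:20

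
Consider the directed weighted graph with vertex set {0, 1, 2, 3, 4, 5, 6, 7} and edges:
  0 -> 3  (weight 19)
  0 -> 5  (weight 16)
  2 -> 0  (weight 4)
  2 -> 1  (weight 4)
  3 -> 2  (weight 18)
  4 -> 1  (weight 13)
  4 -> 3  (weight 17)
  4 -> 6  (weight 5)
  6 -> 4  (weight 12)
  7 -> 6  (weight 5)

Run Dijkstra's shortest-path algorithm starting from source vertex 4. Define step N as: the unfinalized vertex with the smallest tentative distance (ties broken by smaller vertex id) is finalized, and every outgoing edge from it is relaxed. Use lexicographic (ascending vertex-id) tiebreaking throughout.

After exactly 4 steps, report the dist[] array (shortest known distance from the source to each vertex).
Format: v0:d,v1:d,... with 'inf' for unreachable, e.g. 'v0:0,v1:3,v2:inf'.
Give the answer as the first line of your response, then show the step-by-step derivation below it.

v0:inf,v1:13,v2:35,v3:17,v4:0,v5:inf,v6:5,v7:inf

step 1: dist = v0:inf,v1:13,v2:inf,v3:17,v4:0,v5:inf,v6:5,v7:inf
step 2: dist = v0:inf,v1:13,v2:inf,v3:17,v4:0,v5:inf,v6:5,v7:inf
step 3: dist = v0:inf,v1:13,v2:inf,v3:17,v4:0,v5:inf,v6:5,v7:inf
step 4: dist = v0:inf,v1:13,v2:35,v3:17,v4:0,v5:inf,v6:5,v7:inf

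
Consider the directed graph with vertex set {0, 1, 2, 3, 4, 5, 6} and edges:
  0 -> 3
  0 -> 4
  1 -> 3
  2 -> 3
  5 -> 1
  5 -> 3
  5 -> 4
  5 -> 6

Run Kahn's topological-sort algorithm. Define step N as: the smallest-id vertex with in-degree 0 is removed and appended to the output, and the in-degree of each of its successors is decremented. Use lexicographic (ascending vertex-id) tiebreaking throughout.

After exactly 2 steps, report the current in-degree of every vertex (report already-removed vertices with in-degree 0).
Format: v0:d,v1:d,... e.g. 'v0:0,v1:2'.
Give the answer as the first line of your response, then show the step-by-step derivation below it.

v0:0,v1:1,v2:0,v3:2,v4:1,v5:0,v6:1

step 1: output 0; order=[0]; indeg=(0,1,0,3,1,0,1)
step 2: output 2; order=[0,2]; indeg=(0,1,0,2,1,0,1)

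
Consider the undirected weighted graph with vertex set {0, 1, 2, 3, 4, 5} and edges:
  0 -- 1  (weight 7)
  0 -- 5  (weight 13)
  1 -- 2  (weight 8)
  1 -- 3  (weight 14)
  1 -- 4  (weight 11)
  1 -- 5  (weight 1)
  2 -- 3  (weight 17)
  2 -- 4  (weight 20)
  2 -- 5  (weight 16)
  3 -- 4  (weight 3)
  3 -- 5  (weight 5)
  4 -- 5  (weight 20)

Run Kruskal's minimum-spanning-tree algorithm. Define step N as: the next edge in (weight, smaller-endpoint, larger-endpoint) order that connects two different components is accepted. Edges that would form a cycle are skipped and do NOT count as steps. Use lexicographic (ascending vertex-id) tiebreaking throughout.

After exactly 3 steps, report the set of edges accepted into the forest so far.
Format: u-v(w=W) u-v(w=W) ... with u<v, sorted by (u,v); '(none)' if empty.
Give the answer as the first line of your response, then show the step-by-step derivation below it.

1-5(w=1) 3-4(w=3) 3-5(w=5)

step 1: add edge 1-5 (w=1); MST = {1-5(w=1)}
step 2: add edge 3-4 (w=3); MST = {1-5(w=1) 3-4(w=3)}
step 3: add edge 3-5 (w=5); MST = {1-5(w=1) 3-4(w=3) 3-5(w=5)}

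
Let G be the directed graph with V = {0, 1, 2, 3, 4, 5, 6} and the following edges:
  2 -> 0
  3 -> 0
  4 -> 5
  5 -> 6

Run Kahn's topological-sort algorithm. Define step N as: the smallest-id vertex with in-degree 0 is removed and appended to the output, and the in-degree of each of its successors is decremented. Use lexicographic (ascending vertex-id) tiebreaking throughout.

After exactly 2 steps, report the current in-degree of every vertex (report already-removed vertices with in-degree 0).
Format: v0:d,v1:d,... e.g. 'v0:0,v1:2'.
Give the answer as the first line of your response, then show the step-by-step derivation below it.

v0:1,v1:0,v2:0,v3:0,v4:0,v5:1,v6:1

step 1: output 1; order=[1]; indeg=(2,0,0,0,0,1,1)
step 2: output 2; order=[1,2]; indeg=(1,0,0,0,0,1,1)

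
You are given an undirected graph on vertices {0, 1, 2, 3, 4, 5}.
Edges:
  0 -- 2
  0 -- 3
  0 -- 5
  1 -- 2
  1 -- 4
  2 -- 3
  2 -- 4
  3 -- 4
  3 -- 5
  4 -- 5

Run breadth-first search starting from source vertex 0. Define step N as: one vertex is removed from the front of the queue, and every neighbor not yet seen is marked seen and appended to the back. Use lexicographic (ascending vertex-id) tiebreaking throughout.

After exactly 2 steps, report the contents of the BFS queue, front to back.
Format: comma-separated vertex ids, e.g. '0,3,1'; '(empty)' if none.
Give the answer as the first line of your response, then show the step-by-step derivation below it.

3,5,1,4

step 1: dequeue 0; queue=[2,3,5]; order=0
step 2: dequeue 2; queue=[3,5,1,4]; order=0,2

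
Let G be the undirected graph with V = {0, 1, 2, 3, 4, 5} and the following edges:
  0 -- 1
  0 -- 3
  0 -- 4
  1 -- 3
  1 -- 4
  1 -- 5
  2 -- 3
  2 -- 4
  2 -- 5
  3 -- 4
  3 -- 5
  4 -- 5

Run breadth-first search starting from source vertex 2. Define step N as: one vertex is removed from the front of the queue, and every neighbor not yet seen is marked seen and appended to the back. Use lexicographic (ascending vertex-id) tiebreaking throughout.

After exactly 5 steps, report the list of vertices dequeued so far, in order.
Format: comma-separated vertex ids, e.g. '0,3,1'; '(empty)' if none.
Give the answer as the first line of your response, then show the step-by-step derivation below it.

2,3,4,5,0

step 1: dequeue 2; queue=[3,4,5]; order=2
step 2: dequeue 3; queue=[4,5,0,1]; order=2,3
step 3: dequeue 4; queue=[5,0,1]; order=2,3,4
step 4: dequeue 5; queue=[0,1]; order=2,3,4,5
step 5: dequeue 0; queue=[1]; order=2,3,4,5,0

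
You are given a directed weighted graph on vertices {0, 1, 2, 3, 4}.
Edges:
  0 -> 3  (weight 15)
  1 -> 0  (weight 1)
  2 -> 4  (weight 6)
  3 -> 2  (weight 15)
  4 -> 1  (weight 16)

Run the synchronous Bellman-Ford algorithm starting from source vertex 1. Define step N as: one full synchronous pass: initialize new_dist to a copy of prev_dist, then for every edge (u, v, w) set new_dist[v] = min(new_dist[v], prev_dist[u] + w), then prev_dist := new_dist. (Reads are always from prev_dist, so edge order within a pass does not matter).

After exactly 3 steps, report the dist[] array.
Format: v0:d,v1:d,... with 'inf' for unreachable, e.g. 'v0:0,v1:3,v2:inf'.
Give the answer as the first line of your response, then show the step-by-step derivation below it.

v0:1,v1:0,v2:31,v3:16,v4:inf

step 1: dist = v0:1,v1:0,v2:inf,v3:inf,v4:inf
step 2: dist = v0:1,v1:0,v2:inf,v3:16,v4:inf
step 3: dist = v0:1,v1:0,v2:31,v3:16,v4:inf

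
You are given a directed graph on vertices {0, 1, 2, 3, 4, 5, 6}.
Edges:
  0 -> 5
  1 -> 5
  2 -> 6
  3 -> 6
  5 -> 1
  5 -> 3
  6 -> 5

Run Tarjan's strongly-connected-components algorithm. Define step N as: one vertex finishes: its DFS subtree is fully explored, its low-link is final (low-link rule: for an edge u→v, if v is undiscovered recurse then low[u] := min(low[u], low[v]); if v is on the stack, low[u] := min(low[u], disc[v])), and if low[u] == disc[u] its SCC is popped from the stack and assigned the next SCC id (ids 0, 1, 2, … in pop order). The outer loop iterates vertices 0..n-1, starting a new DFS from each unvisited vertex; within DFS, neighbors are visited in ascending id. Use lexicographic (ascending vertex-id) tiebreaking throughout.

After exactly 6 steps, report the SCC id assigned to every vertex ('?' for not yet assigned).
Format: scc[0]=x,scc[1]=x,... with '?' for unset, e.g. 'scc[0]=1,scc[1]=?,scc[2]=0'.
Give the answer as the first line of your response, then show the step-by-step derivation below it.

scc[0]=1,scc[1]=0,scc[2]=2,scc[3]=0,scc[4]=?,scc[5]=0,scc[6]=0

step 1: low=(low[0]=0,low[1]=1,low[2]=?,low[3]=?,low[4]=?,low[5]=1,low[6]=?); scc=(scc[0]=?,scc[1]=?,scc[2]=?,scc[3]=?,scc[4]=?,scc[5]=?,scc[6]=?)
step 2: low=(low[0]=0,low[1]=1,low[2]=?,low[3]=3,low[4]=?,low[5]=1,low[6]=1); scc=(scc[0]=?,scc[1]=?,scc[2]=?,scc[3]=?,scc[4]=?,scc[5]=?,scc[6]=?)
step 3: low=(low[0]=0,low[1]=1,low[2]=?,low[3]=1,low[4]=?,low[5]=1,low[6]=1); scc=(scc[0]=?,scc[1]=?,scc[2]=?,scc[3]=?,scc[4]=?,scc[5]=?,scc[6]=?)
step 4: low=(low[0]=0,low[1]=1,low[2]=?,low[3]=1,low[4]=?,low[5]=1,low[6]=1); scc=(scc[0]=?,scc[1]=0,scc[2]=?,scc[3]=0,scc[4]=?,scc[5]=0,scc[6]=0)
step 5: low=(low[0]=0,low[1]=1,low[2]=?,low[3]=1,low[4]=?,low[5]=1,low[6]=1); scc=(scc[0]=1,scc[1]=0,scc[2]=?,scc[3]=0,scc[4]=?,scc[5]=0,scc[6]=0)
step 6: low=(low[0]=0,low[1]=1,low[2]=5,low[3]=1,low[4]=?,low[5]=1,low[6]=1); scc=(scc[0]=1,scc[1]=0,scc[2]=2,scc[3]=0,scc[4]=?,scc[5]=0,scc[6]=0)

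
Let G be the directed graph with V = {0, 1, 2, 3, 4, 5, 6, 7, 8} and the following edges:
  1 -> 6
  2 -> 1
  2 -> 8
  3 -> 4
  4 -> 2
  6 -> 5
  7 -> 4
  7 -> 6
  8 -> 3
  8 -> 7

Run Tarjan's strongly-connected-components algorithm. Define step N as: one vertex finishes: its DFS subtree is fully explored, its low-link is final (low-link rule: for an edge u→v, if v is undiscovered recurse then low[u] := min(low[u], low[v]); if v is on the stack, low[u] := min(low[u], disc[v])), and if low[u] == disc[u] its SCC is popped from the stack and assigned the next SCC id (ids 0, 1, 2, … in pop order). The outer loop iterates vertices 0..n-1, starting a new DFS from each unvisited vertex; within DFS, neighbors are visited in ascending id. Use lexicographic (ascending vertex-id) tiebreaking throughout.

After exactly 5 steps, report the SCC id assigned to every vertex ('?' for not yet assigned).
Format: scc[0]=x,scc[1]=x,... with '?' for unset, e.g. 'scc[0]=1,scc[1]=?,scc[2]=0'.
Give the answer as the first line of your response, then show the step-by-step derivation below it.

scc[0]=0,scc[1]=3,scc[2]=?,scc[3]=?,scc[4]=?,scc[5]=1,scc[6]=2,scc[7]=?,scc[8]=?

step 1: low=(low[0]=0,low[1]=?,low[2]=?,low[3]=?,low[4]=?,low[5]=?,low[6]=?,low[7]=?,low[8]=?); scc=(scc[0]=0,scc[1]=?,scc[2]=?,scc[3]=?,scc[4]=?,scc[5]=?,scc[6]=?,scc[7]=?,scc[8]=?)
step 2: low=(low[0]=0,low[1]=1,low[2]=?,low[3]=?,low[4]=?,low[5]=3,low[6]=2,low[7]=?,low[8]=?); scc=(scc[0]=0,scc[1]=?,scc[2]=?,scc[3]=?,scc[4]=?,scc[5]=1,scc[6]=?,scc[7]=?,scc[8]=?)
step 3: low=(low[0]=0,low[1]=1,low[2]=?,low[3]=?,low[4]=?,low[5]=3,low[6]=2,low[7]=?,low[8]=?); scc=(scc[0]=0,scc[1]=?,scc[2]=?,scc[3]=?,scc[4]=?,scc[5]=1,scc[6]=2,scc[7]=?,scc[8]=?)
step 4: low=(low[0]=0,low[1]=1,low[2]=?,low[3]=?,low[4]=?,low[5]=3,low[6]=2,low[7]=?,low[8]=?); scc=(scc[0]=0,scc[1]=3,scc[2]=?,scc[3]=?,scc[4]=?,scc[5]=1,scc[6]=2,scc[7]=?,scc[8]=?)
step 5: low=(low[0]=0,low[1]=1,low[2]=4,low[3]=6,low[4]=4,low[5]=3,low[6]=2,low[7]=?,low[8]=5); scc=(scc[0]=0,scc[1]=3,scc[2]=?,scc[3]=?,scc[4]=?,scc[5]=1,scc[6]=2,scc[7]=?,scc[8]=?)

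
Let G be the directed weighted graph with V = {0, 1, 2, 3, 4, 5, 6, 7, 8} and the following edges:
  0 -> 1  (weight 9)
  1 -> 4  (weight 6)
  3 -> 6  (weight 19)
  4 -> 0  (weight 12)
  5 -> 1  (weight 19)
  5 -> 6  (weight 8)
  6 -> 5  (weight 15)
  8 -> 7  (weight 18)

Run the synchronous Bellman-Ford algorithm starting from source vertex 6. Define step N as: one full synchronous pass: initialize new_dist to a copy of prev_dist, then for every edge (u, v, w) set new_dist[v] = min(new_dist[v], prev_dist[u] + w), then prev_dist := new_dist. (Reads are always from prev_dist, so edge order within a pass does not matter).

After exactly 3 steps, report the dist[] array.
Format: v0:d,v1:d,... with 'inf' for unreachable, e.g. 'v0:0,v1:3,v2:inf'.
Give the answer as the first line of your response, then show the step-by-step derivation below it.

v0:inf,v1:34,v2:inf,v3:inf,v4:40,v5:15,v6:0,v7:inf,v8:inf

step 1: dist = v0:inf,v1:inf,v2:inf,v3:inf,v4:inf,v5:15,v6:0,v7:inf,v8:inf
step 2: dist = v0:inf,v1:34,v2:inf,v3:inf,v4:inf,v5:15,v6:0,v7:inf,v8:inf
step 3: dist = v0:inf,v1:34,v2:inf,v3:inf,v4:40,v5:15,v6:0,v7:inf,v8:inf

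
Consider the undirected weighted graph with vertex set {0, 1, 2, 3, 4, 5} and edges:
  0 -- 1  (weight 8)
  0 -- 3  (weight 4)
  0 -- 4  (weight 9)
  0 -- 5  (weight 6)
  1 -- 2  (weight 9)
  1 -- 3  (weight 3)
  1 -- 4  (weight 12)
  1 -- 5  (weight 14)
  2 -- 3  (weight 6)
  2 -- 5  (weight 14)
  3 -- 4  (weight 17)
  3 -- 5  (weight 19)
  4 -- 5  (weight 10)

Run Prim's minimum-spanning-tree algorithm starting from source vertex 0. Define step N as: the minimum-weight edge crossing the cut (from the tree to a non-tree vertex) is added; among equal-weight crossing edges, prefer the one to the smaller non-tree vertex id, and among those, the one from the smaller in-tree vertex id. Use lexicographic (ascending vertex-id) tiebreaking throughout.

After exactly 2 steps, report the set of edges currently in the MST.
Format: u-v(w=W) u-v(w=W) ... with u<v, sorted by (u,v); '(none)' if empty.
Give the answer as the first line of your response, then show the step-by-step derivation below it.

0-3(w=4) 1-3(w=3)

step 1: add edge 0-3 (w=4); MST = {0-3(w=4)}
step 2: add edge 1-3 (w=3); MST = {0-3(w=4) 1-3(w=3)}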